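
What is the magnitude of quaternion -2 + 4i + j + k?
√22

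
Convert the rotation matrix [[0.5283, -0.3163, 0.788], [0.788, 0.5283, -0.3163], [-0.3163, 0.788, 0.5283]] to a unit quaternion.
0.8039 + 0.3434i + 0.3434j + 0.3434k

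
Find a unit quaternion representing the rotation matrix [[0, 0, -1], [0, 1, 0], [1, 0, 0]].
0.7071 - 0.7071j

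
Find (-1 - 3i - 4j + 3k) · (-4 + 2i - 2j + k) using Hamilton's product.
-1 + 12i + 27j + k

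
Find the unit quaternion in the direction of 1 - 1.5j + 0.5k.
0.5345 - 0.8018j + 0.2673k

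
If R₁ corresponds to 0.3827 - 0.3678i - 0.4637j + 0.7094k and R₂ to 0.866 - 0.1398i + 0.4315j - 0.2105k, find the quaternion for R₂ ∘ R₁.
0.6294 - 0.1635i - 0.0598j + 0.7573k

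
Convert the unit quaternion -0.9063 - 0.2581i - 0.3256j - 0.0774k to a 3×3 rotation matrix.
[[0.776, 0.0278, 0.6301], [0.3084, 0.8548, -0.4174], [-0.5502, 0.5182, 0.6547]]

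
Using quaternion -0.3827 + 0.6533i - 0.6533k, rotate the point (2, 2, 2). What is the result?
(-2.414, 0.586, -2.414)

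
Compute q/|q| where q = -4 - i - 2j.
-0.8729 - 0.2182i - 0.4364j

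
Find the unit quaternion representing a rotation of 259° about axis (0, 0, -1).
-0.6361 - 0.7716k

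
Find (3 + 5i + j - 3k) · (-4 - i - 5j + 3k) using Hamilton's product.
7 - 35i - 31j - 3k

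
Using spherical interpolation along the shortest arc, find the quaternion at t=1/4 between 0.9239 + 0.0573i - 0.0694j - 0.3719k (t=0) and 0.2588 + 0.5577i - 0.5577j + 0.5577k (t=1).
0.9216 + 0.2526i - 0.2634j - 0.1322k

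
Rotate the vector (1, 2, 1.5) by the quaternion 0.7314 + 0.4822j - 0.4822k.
(2.539, -0.333, -0.833)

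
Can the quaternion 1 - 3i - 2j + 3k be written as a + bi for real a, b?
No. The quaternion 1 - 3i - 2j + 3k has j-coefficient y = -2 and k-coefficient z = 3, not both zero, so it does not lie in the complex subalgebra spanned by 1 and i.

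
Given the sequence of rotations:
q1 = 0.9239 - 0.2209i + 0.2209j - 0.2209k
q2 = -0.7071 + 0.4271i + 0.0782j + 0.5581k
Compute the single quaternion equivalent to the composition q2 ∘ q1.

q2 · q1 = -0.4529 + 0.4102i - 0.1129j + 0.7834k
-0.4529 + 0.4102i - 0.1129j + 0.7834k


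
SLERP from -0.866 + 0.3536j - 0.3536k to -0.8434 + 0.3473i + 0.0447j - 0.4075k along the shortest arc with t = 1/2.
-0.8792 + 0.1786i + 0.2048j - 0.3914k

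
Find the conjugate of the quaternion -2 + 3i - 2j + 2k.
-2 - 3i + 2j - 2k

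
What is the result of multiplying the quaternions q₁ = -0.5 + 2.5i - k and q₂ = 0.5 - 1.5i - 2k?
1.5 + 2i + 6.5j + 0.5k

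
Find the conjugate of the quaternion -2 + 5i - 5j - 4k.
-2 - 5i + 5j + 4k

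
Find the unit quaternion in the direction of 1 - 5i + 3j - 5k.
0.1291 - 0.6455i + 0.3873j - 0.6455k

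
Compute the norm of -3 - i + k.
√11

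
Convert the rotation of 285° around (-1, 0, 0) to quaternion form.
-0.7934 - 0.6088i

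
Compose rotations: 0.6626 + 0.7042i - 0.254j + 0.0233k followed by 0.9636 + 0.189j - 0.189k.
0.6909 + 0.635i - 0.2526j - 0.2359k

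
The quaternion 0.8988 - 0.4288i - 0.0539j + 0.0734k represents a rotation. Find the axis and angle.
axis = (-0.9782, -0.123, 0.1674), θ = 52°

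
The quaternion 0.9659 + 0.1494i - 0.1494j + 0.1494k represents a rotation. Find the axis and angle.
axis = (√3/3, -√3/3, √3/3), θ = π/6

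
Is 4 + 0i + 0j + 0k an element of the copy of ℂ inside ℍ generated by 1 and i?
Yes. The quaternion 4 has j- and k-coefficients y = z = 0, so it lies in the complex subalgebra spanned by 1 and i.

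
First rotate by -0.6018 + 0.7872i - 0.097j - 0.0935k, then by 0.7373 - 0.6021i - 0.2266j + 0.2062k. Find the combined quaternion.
0.0276 + 0.9839i + 0.1709j + 0.0438k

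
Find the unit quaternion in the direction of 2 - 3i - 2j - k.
0.4714 - 0.7071i - 0.4714j - 0.2357k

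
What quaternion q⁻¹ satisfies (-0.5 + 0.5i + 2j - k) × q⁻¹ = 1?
-0.0909 - 0.0909i - 0.3636j + 0.1818k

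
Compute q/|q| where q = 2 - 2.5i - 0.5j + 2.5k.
0.4887 - 0.6108i - 0.1222j + 0.6108k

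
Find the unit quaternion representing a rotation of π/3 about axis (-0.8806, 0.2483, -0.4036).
0.866 - 0.4403i + 0.1241j - 0.2018k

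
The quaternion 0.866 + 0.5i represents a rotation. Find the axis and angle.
axis = (1, 0, 0), θ = π/3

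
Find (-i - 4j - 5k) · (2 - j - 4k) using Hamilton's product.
-24 + 9i - 12j - 9k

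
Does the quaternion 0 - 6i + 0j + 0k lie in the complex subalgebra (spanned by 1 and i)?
Yes. The quaternion -6i has j- and k-coefficients y = z = 0, so it lies in the complex subalgebra spanned by 1 and i.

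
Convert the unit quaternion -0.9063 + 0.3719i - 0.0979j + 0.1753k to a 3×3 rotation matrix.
[[0.9194, 0.2449, 0.3078], [-0.3906, 0.6619, 0.6398], [-0.0471, -0.7084, 0.7042]]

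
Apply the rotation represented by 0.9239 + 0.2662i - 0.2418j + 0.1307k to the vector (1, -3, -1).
(2.337, -1.804, -1.511)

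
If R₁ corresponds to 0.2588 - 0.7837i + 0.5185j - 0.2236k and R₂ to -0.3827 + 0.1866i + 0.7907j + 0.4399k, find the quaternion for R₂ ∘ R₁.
-0.2644 - 0.0567i - 0.2968j + 0.9158k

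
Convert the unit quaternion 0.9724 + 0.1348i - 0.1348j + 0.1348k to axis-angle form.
axis = (√3/3, -√3/3, √3/3), θ = 27°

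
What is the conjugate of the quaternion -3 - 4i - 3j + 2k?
-3 + 4i + 3j - 2k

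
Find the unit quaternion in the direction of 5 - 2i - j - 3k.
0.8006 - 0.3203i - 0.1601j - 0.4804k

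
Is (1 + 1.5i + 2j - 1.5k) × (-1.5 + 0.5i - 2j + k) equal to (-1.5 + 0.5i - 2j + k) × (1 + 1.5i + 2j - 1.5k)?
No: pq = 3.25 - 2.75i - 7.25j - 0.75k ≠ 3.25 - 0.75i - 2.75j + 7.25k = qp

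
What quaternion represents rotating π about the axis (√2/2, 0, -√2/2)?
0.7071i - 0.7071k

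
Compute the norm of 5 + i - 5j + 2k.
√55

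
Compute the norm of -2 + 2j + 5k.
√33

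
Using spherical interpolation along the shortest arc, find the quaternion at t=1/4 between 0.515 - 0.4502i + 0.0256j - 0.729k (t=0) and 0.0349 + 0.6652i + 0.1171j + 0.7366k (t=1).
0.3881 - 0.524i - 0.0113j - 0.7581k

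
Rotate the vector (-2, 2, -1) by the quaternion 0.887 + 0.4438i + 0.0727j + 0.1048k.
(-2.4, 1.439, 1.081)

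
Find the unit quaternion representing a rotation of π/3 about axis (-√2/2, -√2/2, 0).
0.866 - 0.3536i - 0.3536j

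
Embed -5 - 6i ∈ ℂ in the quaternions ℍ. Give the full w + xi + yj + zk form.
-5 - 6i + 0j + 0k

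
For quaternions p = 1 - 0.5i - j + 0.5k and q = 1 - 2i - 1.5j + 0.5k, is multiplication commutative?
No: pq = -1.75 - 2.25i - 3.25j - 0.25k ≠ -1.75 - 2.75i - 1.75j + 2.25k = qp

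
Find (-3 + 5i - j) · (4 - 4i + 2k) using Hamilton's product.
8 + 30i - 14j - 10k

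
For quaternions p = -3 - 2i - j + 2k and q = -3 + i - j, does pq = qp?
No: pq = 10 + 5i + 8j - 3k ≠ 10 + i + 4j - 9k = qp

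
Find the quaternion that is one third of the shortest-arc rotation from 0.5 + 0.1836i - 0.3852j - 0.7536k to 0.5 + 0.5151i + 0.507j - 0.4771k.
0.5671 + 0.3387i - 0.0857j - 0.7459k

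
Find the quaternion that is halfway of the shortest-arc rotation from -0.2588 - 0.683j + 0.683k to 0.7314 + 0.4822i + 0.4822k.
0.313 + 0.3193i - 0.4523j + 0.7717k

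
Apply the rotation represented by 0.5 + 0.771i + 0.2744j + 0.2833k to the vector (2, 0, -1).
(0.667, 2.028, 0.664)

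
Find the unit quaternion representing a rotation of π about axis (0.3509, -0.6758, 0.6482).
0.3509i - 0.6758j + 0.6482k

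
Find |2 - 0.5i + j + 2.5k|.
3.391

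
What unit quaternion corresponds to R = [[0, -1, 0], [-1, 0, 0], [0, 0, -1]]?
-0.7071i + 0.7071j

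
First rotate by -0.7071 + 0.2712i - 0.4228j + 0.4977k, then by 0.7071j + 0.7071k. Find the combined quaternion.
-0.053 + 0.6509i - 0.3082j - 0.6918k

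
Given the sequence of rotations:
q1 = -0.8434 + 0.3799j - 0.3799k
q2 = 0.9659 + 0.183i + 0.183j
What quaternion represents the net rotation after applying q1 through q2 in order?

q2 · q1 = -0.8842 - 0.2239i + 0.2821j - 0.2974k
-0.8842 - 0.2239i + 0.2821j - 0.2974k


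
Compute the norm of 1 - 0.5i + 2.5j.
2.739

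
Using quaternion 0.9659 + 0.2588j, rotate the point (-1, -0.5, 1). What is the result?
(-0.366, -0.5, 1.366)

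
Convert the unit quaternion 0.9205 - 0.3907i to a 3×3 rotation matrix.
[[1, 0, 0], [0, 0.6947, 0.7193], [0, -0.7193, 0.6947]]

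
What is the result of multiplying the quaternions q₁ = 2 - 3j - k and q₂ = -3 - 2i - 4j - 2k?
-20 - 2i + 3j - 7k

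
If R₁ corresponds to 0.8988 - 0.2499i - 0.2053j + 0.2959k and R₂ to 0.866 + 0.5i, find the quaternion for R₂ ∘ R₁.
0.9033 + 0.233i - 0.3257j + 0.1536k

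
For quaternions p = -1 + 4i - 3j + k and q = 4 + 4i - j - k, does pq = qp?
No: pq = -22 + 16i - 3j + 13k ≠ -22 + 8i - 19j - 3k = qp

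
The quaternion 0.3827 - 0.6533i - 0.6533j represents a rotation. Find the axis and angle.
axis = (-√2/2, -√2/2, 0), θ = 3π/4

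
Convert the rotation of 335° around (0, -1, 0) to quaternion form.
-0.9763 - 0.2164j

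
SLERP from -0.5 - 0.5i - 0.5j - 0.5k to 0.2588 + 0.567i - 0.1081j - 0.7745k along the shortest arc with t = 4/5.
0.0925 + 0.3835i - 0.2539j - 0.8831k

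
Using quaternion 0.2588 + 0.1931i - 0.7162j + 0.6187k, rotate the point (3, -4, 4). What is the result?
(-0.514, -4.453, 4.572)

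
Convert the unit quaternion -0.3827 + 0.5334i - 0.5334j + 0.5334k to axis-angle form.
axis = (√3/3, -√3/3, √3/3), θ = 5π/4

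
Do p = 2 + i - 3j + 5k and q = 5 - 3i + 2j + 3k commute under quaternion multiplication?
No: pq = 4 - 20i - 29j + 24k ≠ 4 + 18i + 7j + 38k = qp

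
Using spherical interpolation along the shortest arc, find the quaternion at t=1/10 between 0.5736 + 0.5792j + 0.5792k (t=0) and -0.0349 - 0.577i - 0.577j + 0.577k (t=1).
0.5703 + 0.0891i + 0.6596j + 0.4813k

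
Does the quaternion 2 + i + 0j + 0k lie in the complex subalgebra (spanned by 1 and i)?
Yes. The quaternion 2 + i has j- and k-coefficients y = z = 0, so it lies in the complex subalgebra spanned by 1 and i.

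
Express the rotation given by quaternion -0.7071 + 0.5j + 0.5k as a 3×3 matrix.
[[0, 0.7071, -0.7071], [-0.7071, 0.5, 0.5], [0.7071, 0.5, 0.5]]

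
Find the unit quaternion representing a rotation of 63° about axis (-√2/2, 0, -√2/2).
0.8526 - 0.3695i - 0.3695k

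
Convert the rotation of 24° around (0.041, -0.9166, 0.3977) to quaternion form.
0.9781 + 0.0085i - 0.1906j + 0.0827k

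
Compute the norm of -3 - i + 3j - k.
√20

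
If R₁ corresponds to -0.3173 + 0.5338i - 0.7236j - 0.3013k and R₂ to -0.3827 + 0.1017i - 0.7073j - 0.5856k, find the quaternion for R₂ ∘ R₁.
-0.6211 - 0.4472i + 0.2194j + 0.6051k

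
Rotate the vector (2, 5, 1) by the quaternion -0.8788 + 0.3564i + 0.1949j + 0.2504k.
(4.328, 3.224, -0.932)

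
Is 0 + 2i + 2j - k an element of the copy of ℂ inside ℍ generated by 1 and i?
No. The quaternion 2i + 2j - k has j-coefficient y = 2 and k-coefficient z = -1, not both zero, so it does not lie in the complex subalgebra spanned by 1 and i.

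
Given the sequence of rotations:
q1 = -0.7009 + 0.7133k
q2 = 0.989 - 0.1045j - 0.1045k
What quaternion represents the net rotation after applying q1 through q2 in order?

q2 · q1 = -0.6187 - 0.0745i + 0.0732j + 0.7787k
-0.6187 - 0.0745i + 0.0732j + 0.7787k


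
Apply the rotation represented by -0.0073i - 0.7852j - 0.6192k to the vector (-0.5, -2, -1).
(0.468, -1.444, -1.716)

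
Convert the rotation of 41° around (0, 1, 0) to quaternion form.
0.9367 + 0.3502j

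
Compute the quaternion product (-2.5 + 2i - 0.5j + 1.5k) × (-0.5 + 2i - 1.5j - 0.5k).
-2.75 - 3.5i + 8j - 1.5k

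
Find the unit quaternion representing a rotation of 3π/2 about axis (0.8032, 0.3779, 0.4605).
-0.7071 + 0.5679i + 0.2672j + 0.3256k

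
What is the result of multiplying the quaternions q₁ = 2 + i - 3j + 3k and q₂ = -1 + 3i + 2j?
1 - i + 16j + 8k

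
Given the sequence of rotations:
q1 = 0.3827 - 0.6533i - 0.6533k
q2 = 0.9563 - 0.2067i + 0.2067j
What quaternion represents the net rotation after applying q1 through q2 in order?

q2 · q1 = 0.2309 - 0.8389i - 0.0559j - 0.4897k
0.2309 - 0.8389i - 0.0559j - 0.4897k


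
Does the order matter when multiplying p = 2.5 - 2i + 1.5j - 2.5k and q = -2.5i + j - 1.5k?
Yes: pq = -10.25 - 6i + 5.75j - 2k ≠ -10.25 - 6.5i - 0.75j - 5.5k = qp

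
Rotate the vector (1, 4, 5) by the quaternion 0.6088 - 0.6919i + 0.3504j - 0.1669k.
(2.86, 2.887, -5.048)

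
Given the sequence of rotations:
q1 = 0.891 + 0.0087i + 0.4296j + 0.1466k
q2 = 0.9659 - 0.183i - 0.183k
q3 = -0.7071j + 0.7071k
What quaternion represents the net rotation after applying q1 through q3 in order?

q2 · q1 = 0.889 - 0.076i + 0.4402j - 0.1001k
q3 · q2 · q1 = 0.382 - 0.2405i - 0.6824j + 0.5749k
0.382 - 0.2405i - 0.6824j + 0.5749k


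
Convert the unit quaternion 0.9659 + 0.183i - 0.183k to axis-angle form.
axis = (√2/2, 0, -√2/2), θ = π/6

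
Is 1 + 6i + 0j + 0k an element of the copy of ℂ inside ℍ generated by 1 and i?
Yes. The quaternion 1 + 6i has j- and k-coefficients y = z = 0, so it lies in the complex subalgebra spanned by 1 and i.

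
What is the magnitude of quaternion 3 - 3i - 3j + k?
√28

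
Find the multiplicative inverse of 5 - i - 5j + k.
0.0962 + 0.0192i + 0.0962j - 0.0192k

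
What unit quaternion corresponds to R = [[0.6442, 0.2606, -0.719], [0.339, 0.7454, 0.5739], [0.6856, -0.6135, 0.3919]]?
0.8339 - 0.356i - 0.4211j + 0.0235k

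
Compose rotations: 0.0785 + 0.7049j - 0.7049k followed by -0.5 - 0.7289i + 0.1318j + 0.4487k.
0.1841 - 0.4664i - 0.8559j - 0.1261k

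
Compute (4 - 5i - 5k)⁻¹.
0.0606 + 0.0758i + 0.0758k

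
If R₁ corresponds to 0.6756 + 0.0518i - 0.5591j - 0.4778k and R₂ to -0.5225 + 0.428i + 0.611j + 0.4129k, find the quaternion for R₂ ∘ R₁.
0.1637 + 0.201i + 0.9308j + 0.2577k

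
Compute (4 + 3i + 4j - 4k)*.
4 - 3i - 4j + 4k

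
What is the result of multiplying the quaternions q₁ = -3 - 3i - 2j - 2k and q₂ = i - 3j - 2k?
-7 - 5i + j + 17k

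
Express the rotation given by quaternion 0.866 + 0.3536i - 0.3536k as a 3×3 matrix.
[[0.7499, 0.6124, -0.2501], [-0.6124, 0.4999, -0.6124], [-0.2501, 0.6124, 0.7499]]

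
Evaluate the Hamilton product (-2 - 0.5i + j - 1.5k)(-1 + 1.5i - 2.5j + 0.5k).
6 - 5.75i + 2j + 0.25k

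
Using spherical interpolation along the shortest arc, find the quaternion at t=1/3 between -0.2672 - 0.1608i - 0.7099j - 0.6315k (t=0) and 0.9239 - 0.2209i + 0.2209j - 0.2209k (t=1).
-0.6238 - 0.0307i - 0.6662j - 0.4074k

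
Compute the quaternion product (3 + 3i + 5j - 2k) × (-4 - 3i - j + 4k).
10 - 3i - 29j + 32k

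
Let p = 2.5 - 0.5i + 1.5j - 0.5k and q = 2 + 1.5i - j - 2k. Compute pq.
6.25 - 0.75i - 1.25j - 7.75k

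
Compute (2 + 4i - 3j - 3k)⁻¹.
0.0526 - 0.1053i + 0.0789j + 0.0789k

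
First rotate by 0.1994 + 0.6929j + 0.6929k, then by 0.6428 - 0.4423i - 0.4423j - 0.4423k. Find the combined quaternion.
0.7411 - 0.0882i + 0.6637j + 0.0507k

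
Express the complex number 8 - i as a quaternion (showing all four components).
8 - i + 0j + 0k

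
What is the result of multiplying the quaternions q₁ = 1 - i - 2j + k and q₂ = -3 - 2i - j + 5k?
-12 - 8i + 8j - k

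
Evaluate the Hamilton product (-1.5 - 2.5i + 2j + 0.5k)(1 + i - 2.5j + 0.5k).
5.75 - 1.75i + 7.5j + 4k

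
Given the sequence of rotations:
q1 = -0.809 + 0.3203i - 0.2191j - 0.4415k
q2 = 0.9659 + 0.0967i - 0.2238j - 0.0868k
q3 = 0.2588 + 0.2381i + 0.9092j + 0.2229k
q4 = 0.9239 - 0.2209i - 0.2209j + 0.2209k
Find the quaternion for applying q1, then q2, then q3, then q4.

q2 · q1 = -0.8997 + 0.3109i - 0.0157j - 0.3057k
q3 · q2 · q1 = -0.2245 - 0.4082i - 0.68j - 0.5661k
q4 · q3 · q2 · q1 = -0.3227 - 0.0523i - 0.7939j - 0.5126k
-0.3227 - 0.0523i - 0.7939j - 0.5126k


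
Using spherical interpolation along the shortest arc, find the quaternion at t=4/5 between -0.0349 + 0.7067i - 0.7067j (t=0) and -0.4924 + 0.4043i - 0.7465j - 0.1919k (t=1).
-0.4098 + 0.48i - 0.7597j - 0.1568k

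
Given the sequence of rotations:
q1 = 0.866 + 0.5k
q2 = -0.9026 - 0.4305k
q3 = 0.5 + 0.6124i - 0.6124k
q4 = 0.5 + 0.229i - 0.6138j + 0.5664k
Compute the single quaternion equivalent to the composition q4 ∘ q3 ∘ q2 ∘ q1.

q2 · q1 = -0.5664 - 0.8241k
q3 · q2 · q1 = -0.7879 - 0.3469i + 0.5047j - 0.0652k
q4 · q3 · q2 · q1 = 0.0322 - 0.5997i + 0.5544j - 0.5762k
0.0322 - 0.5997i + 0.5544j - 0.5762k


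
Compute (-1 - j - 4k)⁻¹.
-0.0556 + 0.0556j + 0.2222k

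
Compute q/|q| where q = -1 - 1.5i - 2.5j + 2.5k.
-0.252 - 0.378i - 0.6299j + 0.6299k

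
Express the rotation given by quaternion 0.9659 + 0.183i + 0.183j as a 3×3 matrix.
[[0.933, 0.067, 0.3535], [0.067, 0.933, -0.3535], [-0.3535, 0.3535, 0.866]]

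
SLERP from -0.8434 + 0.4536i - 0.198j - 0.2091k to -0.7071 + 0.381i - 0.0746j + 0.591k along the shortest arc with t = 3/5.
-0.8337 + 0.4489i - 0.1363j + 0.2912k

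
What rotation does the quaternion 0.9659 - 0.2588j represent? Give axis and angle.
axis = (0, -1, 0), θ = π/6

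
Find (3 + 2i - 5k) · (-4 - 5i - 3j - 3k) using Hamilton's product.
-17 - 38i + 22j + 5k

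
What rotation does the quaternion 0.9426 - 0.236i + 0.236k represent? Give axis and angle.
axis = (-√2/2, 0, √2/2), θ = 39°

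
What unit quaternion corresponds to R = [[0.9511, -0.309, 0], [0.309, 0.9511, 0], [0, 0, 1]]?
0.9877 + 0.1564k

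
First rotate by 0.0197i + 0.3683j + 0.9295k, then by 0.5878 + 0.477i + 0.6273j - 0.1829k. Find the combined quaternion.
-0.0704 + 0.662i - 0.2305j + 0.7097k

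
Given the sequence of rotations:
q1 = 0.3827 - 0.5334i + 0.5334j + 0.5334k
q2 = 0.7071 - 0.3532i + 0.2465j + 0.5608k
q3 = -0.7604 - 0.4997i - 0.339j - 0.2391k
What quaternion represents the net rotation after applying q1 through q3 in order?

q2 · q1 = -0.3484 - 0.68i + 0.3608j + 0.5349k
q3 · q2 · q1 = 0.1753 + 0.5961i + 0.2736j - 0.7342k
0.1753 + 0.5961i + 0.2736j - 0.7342k


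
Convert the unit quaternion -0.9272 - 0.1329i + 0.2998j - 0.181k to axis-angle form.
axis = (-0.3548, 0.8004, -0.4832), θ = 316°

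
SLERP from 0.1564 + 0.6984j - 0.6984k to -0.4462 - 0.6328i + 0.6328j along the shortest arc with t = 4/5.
-0.3518 - 0.5552i + 0.7325j - 0.1773k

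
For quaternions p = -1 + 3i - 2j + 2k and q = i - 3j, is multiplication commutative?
No: pq = -9 + 5i + 5j - 7k ≠ -9 - 7i + j + 7k = qp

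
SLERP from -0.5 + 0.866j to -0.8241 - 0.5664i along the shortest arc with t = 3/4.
-0.8403 - 0.4709i + 0.2686j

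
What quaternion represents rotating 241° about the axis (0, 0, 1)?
-0.5075 + 0.8616k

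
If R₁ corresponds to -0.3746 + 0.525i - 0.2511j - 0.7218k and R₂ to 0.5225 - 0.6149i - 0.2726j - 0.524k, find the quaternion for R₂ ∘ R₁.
-0.3196 + 0.5698i - 0.748j + 0.1167k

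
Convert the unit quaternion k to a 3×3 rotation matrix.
[[-1, 0, 0], [0, -1, 0], [0, 0, 1]]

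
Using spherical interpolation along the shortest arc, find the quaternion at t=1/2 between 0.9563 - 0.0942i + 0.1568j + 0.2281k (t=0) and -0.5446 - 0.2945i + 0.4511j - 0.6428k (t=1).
0.8473 + 0.1131i - 0.1661j + 0.4916k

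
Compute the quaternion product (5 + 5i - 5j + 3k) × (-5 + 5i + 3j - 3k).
-26 + 6i + 70j + 10k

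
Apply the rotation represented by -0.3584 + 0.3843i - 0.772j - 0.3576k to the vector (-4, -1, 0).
(2.641, 0.899, 3.036)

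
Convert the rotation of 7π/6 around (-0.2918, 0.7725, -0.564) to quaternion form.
-0.2588 - 0.2819i + 0.7462j - 0.5448k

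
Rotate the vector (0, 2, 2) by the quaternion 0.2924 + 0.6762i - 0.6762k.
(-1.038, -2.449, 0.962)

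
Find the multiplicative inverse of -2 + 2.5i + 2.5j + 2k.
-0.0976 - 0.122i - 0.122j - 0.0976k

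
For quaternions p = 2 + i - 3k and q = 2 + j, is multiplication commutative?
No: pq = 4 + 5i + 2j - 5k ≠ 4 - i + 2j - 7k = qp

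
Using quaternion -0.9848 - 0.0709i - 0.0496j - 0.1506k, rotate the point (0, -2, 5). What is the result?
(1.174, -2.513, 4.616)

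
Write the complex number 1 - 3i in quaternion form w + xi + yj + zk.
1 - 3i + 0j + 0k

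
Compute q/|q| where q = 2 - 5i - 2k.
0.3482 - 0.8704i - 0.3482k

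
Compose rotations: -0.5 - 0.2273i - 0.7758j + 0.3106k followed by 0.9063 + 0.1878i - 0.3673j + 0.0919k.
-0.724 - 0.3427i - 0.5987j + 0.0064k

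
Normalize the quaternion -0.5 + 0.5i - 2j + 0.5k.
-0.2294 + 0.2294i - 0.9177j + 0.2294k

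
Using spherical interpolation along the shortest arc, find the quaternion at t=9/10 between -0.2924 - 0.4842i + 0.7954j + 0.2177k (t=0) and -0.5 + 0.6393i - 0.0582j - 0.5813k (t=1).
0.4363 - 0.6695i + 0.1587j + 0.5798k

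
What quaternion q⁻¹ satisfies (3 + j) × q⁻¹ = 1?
0.3 - 0.1j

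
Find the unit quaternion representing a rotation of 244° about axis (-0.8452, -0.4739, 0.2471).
-0.5299 - 0.7168i - 0.4019j + 0.2096k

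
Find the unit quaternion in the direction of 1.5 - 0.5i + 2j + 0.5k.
0.5774 - 0.1925i + 0.7698j + 0.1925k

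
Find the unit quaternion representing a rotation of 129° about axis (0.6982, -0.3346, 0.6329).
0.4305 + 0.6302i - 0.302j + 0.5712k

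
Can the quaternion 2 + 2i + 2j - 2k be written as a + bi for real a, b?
No. The quaternion 2 + 2i + 2j - 2k has j-coefficient y = 2 and k-coefficient z = -2, not both zero, so it does not lie in the complex subalgebra spanned by 1 and i.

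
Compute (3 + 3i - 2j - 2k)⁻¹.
0.1154 - 0.1154i + 0.0769j + 0.0769k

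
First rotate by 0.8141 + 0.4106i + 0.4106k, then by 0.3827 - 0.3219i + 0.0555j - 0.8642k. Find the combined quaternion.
0.7986 - 0.0821i - 0.1775j - 0.5692k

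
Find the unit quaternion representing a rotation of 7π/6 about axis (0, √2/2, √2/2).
-0.2588 + 0.683j + 0.683k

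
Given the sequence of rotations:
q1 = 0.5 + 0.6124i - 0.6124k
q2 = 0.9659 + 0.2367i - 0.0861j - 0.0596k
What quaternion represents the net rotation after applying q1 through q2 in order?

q2 · q1 = 0.3015 + 0.7626i + 0.0654j - 0.5686k
0.3015 + 0.7626i + 0.0654j - 0.5686k


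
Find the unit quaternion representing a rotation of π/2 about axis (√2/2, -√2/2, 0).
0.7071 + 0.5i - 0.5j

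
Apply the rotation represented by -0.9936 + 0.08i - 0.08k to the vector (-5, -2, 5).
(-4.682, -1.949, 5.318)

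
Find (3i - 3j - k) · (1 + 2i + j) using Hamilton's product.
-3 + 4i - 5j + 8k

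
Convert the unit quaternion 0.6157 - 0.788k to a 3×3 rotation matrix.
[[-0.2419, 0.9703, 0], [-0.9703, -0.2419, 0], [0, 0, 1]]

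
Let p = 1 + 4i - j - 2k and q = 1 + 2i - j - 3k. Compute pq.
-14 + 7i + 6j - 7k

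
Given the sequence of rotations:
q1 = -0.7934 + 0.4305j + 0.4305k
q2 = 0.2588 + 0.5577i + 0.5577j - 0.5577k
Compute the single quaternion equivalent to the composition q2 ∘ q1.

q2 · q1 = -0.2053 + 0.0377i - 0.5712j + 0.794k
-0.2053 + 0.0377i - 0.5712j + 0.794k


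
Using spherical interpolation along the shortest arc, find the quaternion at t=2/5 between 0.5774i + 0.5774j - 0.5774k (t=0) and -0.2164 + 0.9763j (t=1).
-0.0993 + 0.3849i + 0.833j - 0.3849k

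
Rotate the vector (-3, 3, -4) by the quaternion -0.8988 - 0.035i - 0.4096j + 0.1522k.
(-3.85, 4.339, -0.592)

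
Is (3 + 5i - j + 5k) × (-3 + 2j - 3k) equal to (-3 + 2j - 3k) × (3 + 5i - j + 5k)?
No: pq = 8 - 22i + 24j - 14k ≠ 8 - 8i - 6j - 34k = qp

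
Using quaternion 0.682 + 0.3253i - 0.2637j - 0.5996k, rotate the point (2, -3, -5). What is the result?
(2.094, -1.549, -5.587)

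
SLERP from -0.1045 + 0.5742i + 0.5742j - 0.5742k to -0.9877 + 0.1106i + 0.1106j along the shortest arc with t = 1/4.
-0.4239 + 0.5351i + 0.5351j - 0.4977k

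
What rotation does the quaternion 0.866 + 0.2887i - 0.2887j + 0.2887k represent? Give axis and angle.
axis = (√3/3, -√3/3, √3/3), θ = π/3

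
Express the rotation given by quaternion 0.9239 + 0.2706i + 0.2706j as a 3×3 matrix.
[[0.8536, 0.1464, 0.5], [0.1464, 0.8536, -0.5], [-0.5, 0.5, 0.7071]]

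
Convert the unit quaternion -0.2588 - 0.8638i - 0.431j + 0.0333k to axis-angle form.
axis = (-0.8943, -0.4462, 0.0345), θ = 7π/6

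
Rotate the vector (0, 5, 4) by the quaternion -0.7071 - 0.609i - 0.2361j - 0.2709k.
(2.178, -2.376, 5.533)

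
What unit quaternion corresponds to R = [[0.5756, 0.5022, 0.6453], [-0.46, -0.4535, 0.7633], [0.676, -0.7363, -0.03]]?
0.5225 - 0.7175i - 0.0147j - 0.4604k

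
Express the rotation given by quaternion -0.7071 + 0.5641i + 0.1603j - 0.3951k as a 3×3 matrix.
[[0.6364, -0.3779, -0.6724], [0.7396, 0.0514, 0.6711], [-0.2191, -0.9244, 0.3122]]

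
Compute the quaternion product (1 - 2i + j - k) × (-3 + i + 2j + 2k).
-1 + 11i + 2j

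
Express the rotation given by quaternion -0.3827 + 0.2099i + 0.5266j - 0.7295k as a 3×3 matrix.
[[-0.619, -0.3373, -0.7093], [0.7794, -0.1525, -0.6077], [0.0968, -0.929, 0.3573]]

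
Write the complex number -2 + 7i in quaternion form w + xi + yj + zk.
-2 + 7i + 0j + 0k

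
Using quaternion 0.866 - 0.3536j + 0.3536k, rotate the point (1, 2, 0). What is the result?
(-0.725, 2.112, 0.112)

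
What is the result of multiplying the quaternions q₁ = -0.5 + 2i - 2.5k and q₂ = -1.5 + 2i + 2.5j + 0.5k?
-2 + 2.25i - 7.25j + 8.5k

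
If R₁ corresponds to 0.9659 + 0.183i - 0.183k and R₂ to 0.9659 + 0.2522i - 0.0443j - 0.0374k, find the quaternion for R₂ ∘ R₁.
0.88 + 0.4285i - 0.0035j - 0.2048k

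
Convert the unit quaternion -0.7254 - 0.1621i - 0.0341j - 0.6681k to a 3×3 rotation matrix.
[[0.105, -0.9582, 0.2661], [0.9803, 0.0547, -0.1896], [0.1671, 0.2807, 0.9451]]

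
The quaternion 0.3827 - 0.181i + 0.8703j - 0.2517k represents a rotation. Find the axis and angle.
axis = (-0.1959, 0.942, -0.2724), θ = 3π/4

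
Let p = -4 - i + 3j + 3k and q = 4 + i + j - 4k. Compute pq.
-6 - 23i + 7j + 24k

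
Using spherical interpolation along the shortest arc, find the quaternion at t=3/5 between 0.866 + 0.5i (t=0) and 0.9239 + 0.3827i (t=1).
0.9026 + 0.4305i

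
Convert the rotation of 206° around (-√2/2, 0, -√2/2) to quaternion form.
-0.225 - 0.689i - 0.689k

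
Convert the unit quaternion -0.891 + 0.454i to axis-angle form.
axis = (1, 0, 0), θ = 306°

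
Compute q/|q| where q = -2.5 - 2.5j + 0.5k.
-0.7001 - 0.7001j + 0.14k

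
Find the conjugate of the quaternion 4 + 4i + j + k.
4 - 4i - j - k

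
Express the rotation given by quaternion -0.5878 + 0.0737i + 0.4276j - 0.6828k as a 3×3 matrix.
[[-0.2981, -0.7397, -0.6033], [0.8657, 0.0567, -0.4973], [0.402, -0.6706, 0.6235]]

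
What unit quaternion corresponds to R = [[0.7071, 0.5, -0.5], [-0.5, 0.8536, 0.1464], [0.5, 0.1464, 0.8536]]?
0.9239 - 0.2706j - 0.2706k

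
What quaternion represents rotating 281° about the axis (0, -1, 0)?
-0.7716 - 0.6361j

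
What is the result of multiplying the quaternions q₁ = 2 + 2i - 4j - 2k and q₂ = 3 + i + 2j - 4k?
4 + 28i - 2j - 6k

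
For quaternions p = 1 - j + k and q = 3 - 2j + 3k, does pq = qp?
No: pq = -2 - i - 5j + 6k ≠ -2 + i - 5j + 6k = qp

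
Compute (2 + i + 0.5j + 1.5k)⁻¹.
0.2667 - 0.1333i - 0.0667j - 0.2k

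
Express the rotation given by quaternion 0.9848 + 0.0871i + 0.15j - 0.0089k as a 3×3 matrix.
[[0.9548, 0.0437, 0.2939], [0.0086, 0.9847, -0.1742], [-0.297, 0.1689, 0.9398]]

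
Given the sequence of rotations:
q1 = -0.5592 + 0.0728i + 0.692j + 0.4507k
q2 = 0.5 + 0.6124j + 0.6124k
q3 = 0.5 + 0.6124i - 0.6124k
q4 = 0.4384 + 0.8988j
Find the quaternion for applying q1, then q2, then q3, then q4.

q2 · q1 = -0.9794 - 0.1114i + 0.0481j - 0.1617k
q3 · q2 · q1 = -0.5205 - 0.626i + 0.1913j + 0.5484k
q4 · q3 · q2 · q1 = -0.4001 + 0.2185i - 0.384j + 0.8031k
-0.4001 + 0.2185i - 0.384j + 0.8031k


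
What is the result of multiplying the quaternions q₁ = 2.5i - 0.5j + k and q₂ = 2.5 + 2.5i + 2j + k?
-6.25 + 3.75i - 1.25j + 8.75k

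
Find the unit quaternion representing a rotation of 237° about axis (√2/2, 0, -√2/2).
-0.4772 + 0.6214i - 0.6214k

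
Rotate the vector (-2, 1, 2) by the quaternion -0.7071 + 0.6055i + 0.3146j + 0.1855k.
(-1.264, 1.907, -1.941)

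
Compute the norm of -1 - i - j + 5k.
√28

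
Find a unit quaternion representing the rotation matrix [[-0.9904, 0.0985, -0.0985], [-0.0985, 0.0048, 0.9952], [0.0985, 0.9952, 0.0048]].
-0.0698 + 0.7054j + 0.7054k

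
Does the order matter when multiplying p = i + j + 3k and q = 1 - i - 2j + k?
Yes: pq = 8i - 3j + 2k ≠ -6i + 5j + 4k = qp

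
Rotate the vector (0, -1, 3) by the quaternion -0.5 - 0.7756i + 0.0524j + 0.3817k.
(-2.234, -1.712, -1.441)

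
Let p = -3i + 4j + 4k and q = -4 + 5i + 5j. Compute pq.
-5 - 8i + 4j - 51k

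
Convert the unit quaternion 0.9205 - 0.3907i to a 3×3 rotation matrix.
[[1, 0, 0], [0, 0.6947, 0.7193], [0, -0.7193, 0.6947]]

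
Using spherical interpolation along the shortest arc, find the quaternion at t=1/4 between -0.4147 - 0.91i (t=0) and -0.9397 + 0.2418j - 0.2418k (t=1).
-0.6408 - 0.7602i + 0.0757j - 0.0757k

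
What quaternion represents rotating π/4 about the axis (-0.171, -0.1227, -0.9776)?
0.9239 - 0.0654i - 0.047j - 0.3741k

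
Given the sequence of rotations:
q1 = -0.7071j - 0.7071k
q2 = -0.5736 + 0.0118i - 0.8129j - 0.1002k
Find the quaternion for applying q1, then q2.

q2 · q1 = -0.6457 + 0.504i + 0.4139j + 0.3972k
-0.6457 + 0.504i + 0.4139j + 0.3972k


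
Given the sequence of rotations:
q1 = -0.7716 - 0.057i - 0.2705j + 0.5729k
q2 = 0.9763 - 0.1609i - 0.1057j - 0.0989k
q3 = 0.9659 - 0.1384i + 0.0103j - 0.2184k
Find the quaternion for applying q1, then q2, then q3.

q2 · q1 = -0.7344 - 0.0188i - 0.0847j + 0.6731k
q3 · q2 · q1 = -0.5641 + 0.0719i + 0.0079j + 0.8225k
-0.5641 + 0.0719i + 0.0079j + 0.8225k


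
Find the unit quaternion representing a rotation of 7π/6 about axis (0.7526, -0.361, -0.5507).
-0.2588 + 0.727i - 0.3487j - 0.5319k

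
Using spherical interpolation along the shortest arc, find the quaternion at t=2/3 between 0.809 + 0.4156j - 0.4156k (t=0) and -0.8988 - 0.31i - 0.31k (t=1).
0.9592 + 0.2247i + 0.1581j + 0.0665k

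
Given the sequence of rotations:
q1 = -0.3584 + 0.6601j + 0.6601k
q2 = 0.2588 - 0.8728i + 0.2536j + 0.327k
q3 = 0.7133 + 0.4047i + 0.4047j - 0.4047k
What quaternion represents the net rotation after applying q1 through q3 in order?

q2 · q1 = -0.476 + 0.2644i + 0.6561j - 0.5225k
q3 · q2 · q1 = -0.9235 + 0.05i + 0.3798j - 0.0215k
-0.9235 + 0.05i + 0.3798j - 0.0215k


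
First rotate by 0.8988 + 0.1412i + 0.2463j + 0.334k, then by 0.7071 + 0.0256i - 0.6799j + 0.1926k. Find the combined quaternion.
0.7351 - 0.1517i - 0.4183j + 0.5116k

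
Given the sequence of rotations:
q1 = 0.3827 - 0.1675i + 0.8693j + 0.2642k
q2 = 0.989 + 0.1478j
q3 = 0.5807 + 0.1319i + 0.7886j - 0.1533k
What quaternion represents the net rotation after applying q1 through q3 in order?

q2 · q1 = 0.25 - 0.1266i + 0.9163j + 0.2861k
q3 · q2 · q1 = -0.5169 + 0.3255i + 0.7109j + 0.3485k
-0.5169 + 0.3255i + 0.7109j + 0.3485k


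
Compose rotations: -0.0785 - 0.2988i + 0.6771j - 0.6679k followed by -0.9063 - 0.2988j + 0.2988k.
0.473 + 0.2681i - 0.6795j + 0.4926k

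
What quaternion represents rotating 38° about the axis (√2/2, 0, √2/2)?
0.9455 + 0.2302i + 0.2302k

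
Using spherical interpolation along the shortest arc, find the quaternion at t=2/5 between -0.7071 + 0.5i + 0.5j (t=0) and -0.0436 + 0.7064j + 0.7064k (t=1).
-0.5183 + 0.3513i + 0.6983j + 0.3469k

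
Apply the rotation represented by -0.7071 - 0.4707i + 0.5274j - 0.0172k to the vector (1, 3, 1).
(-1.849, 0.513, 2.705)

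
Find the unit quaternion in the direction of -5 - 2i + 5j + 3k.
-0.6299 - 0.252i + 0.6299j + 0.378k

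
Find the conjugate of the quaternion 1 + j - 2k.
1 - j + 2k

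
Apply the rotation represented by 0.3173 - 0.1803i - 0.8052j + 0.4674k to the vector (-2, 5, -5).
(4.834, 4.508, -3.212)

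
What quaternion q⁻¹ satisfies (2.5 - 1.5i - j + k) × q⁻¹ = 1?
0.2381 + 0.1429i + 0.0952j - 0.0952k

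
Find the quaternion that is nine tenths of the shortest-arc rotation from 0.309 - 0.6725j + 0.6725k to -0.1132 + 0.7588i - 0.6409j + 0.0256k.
-0.0678 + 0.7145i - 0.6878j + 0.1085k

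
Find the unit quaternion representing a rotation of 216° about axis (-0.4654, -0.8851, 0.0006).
-0.309 - 0.4426i - 0.8418j + 0.0006k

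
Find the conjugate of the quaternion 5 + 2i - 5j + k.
5 - 2i + 5j - k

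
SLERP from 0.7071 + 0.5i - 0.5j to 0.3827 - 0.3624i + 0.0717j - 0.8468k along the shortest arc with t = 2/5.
0.7778 + 0.1884i - 0.3545j - 0.4836k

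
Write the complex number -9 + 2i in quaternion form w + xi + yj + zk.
-9 + 2i + 0j + 0k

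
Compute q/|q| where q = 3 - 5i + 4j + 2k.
0.4082 - 0.6804i + 0.5443j + 0.2722k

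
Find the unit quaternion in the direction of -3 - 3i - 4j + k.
-0.5071 - 0.5071i - 0.6761j + 0.169k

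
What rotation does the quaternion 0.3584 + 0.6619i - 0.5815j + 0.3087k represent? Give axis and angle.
axis = (0.709, -0.6229, 0.3307), θ = 138°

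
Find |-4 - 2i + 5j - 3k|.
√54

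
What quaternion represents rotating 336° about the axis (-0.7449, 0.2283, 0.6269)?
-0.9781 - 0.1549i + 0.0475j + 0.1303k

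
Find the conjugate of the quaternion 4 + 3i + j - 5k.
4 - 3i - j + 5k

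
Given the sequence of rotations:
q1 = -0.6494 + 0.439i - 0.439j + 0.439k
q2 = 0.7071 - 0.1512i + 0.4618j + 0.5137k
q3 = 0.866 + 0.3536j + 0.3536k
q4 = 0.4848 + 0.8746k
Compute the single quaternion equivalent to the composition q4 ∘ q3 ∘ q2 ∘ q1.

q2 · q1 = -0.4156 + 0.8369i - 0.3184j - 0.1595k
q3 · q2 · q1 = -0.1909 + 0.7809i - 0.1268j - 0.581k
q4 · q3 · q2 · q1 = 0.4156 + 0.4895i + 0.6215j - 0.4486k
0.4156 + 0.4895i + 0.6215j - 0.4486k


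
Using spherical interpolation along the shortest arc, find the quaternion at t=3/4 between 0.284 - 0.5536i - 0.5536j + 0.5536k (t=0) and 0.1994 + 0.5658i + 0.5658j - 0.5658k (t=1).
-0.0785 - 0.5756i - 0.5756j + 0.5756k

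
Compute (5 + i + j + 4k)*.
5 - i - j - 4k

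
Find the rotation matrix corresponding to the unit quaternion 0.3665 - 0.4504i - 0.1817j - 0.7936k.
[[-0.3256, 0.7454, 0.5817], [-0.418, -0.6653, 0.6185], [0.8481, -0.0417, 0.5282]]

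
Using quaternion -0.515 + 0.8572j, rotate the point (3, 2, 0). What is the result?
(-1.409, 2, 2.649)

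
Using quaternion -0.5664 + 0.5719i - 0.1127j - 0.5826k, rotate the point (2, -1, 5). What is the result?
(-1.313, 5.291, 0.531)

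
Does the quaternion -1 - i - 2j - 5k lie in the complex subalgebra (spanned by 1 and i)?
No. The quaternion -1 - i - 2j - 5k has j-coefficient y = -2 and k-coefficient z = -5, not both zero, so it does not lie in the complex subalgebra spanned by 1 and i.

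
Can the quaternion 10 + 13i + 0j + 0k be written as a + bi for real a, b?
Yes. The quaternion 10 + 13i has j- and k-coefficients y = z = 0, so it lies in the complex subalgebra spanned by 1 and i.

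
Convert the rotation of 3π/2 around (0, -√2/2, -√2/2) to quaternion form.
-0.7071 - 0.5j - 0.5k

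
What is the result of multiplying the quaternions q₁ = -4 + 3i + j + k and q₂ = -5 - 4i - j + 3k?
30 + 5i - 14j - 16k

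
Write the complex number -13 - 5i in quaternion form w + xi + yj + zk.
-13 - 5i + 0j + 0k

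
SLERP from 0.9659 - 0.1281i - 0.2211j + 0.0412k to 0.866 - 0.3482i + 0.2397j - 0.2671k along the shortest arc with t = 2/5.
0.9693 - 0.227i - 0.037j - 0.087k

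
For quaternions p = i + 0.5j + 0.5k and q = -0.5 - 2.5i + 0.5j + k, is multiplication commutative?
No: pq = 1.75 - 0.25i - 2.5j + 1.5k ≠ 1.75 - 0.75i + 2j - 2k = qp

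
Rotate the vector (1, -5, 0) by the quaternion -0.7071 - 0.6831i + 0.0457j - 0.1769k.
(2.496, 0.167, -4.443)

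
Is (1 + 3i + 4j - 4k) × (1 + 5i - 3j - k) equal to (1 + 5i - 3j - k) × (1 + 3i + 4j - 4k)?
No: pq = -6 - 8i - 16j - 34k ≠ -6 + 24i + 18j + 24k = qp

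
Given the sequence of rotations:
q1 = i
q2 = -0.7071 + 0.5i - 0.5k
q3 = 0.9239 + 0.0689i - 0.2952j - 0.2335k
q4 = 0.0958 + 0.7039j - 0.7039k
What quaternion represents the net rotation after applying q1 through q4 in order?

q2 · q1 = -0.5 - 0.7071i - 0.5j
q3 · q2 · q1 = -0.5608 - 0.8045i - 0.1492j - 0.1264k
q4 · q3 · q2 · q1 = -0.0377 - 0.2711i + 0.1572j + 0.9489k
-0.0377 - 0.2711i + 0.1572j + 0.9489k


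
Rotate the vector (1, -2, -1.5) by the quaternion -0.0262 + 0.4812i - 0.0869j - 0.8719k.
(0.975, 1.664, -1.879)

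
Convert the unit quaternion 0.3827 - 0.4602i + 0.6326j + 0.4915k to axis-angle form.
axis = (-0.4981, 0.6847, 0.532), θ = 3π/4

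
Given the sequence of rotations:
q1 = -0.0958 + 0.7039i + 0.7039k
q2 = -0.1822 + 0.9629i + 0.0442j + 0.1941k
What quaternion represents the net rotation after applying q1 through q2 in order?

q2 · q1 = -0.797 - 0.1894i - 0.5454j - 0.178k
-0.797 - 0.1894i - 0.5454j - 0.178k


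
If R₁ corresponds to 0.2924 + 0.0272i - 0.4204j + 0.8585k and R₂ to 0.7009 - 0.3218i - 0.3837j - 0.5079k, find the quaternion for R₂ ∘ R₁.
0.4884 - 0.618i - 0.1444j + 0.5989k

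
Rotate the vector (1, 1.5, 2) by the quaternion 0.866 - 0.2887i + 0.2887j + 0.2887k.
(0.333, 2.667, 0.166)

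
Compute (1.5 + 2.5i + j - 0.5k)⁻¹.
0.1538 - 0.2564i - 0.1026j + 0.0513k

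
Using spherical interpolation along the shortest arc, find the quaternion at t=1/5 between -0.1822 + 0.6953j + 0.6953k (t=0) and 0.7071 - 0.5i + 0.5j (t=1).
0.0286 - 0.1367i + 0.7652j + 0.6285k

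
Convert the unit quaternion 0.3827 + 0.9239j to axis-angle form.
axis = (0, 1, 0), θ = 3π/4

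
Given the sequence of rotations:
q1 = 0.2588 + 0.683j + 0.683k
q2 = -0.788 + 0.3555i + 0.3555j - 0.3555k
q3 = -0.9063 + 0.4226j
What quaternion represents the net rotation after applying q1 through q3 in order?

q2 · q1 = -0.2039 + 0.5776i - 0.689j - 0.3874k
q3 · q2 · q1 = 0.476 - 0.6872i + 0.5383j + 0.107k
0.476 - 0.6872i + 0.5383j + 0.107k


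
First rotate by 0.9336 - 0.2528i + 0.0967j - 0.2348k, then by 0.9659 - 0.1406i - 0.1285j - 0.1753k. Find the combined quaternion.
0.8375 - 0.3283i - 0.0153j - 0.4365k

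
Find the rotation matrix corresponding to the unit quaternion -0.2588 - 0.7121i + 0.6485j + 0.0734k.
[[0.1481, -0.8856, -0.4402], [-0.9616, -0.0249, -0.2734], [0.2311, 0.4638, -0.8553]]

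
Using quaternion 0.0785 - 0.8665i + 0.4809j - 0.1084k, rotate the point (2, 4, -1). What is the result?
(-2.501, -3.833, 0.228)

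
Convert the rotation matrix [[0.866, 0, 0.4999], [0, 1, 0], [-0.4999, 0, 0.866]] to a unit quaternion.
0.9659 + 0.2588j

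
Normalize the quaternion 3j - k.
0.9487j - 0.3162k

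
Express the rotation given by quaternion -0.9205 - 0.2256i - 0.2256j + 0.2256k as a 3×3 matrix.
[[0.7964, 0.5171, 0.3135], [-0.3135, 0.7964, -0.5171], [-0.5171, 0.3135, 0.7964]]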